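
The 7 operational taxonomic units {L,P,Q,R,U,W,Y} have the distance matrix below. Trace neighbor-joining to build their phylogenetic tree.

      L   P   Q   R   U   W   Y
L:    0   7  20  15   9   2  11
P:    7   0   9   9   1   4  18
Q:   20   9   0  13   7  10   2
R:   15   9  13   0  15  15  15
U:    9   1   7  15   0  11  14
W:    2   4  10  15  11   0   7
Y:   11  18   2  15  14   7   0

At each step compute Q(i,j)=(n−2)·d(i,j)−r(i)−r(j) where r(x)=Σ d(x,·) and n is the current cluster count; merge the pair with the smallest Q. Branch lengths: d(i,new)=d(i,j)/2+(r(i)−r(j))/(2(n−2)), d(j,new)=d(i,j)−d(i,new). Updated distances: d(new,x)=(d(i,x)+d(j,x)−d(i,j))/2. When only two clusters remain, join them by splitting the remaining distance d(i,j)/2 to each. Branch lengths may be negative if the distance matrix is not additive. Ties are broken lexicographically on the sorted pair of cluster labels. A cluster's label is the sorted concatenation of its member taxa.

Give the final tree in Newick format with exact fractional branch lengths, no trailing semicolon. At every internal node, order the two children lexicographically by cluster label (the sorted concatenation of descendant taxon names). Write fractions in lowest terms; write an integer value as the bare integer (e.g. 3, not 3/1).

iteration 1: select Q,Y (d=2, Q=-118); attach at lengths (2/5, 8/5); label the merged cluster QY
  updated: d(L,QY)=29/2, d(P,QY)=25/2, d(QY,R)=13, d(QY,U)=19/2, d(QY,W)=15/2
iteration 2: select L,W (d=2, Q=-79); attach at lengths (2, 0); label the merged cluster LW
  updated: d(LW,P)=9/2, d(LW,QY)=10, d(LW,R)=14, d(LW,U)=9
iteration 3: select P,U (d=1, Q=-117/2); attach at lengths (-3/4, 7/4); label the merged cluster PU
  updated: d(LW,PU)=25/4, d(PU,QY)=21/2, d(PU,R)=23/2
iteration 4: select LW,PU (d=25/4, Q=-46); attach at lengths (29/8, 21/8); label the merged cluster LPUW
  updated: d(LPUW,QY)=57/8, d(LPUW,R)=77/8
iteration 5: select LPUW,QY (d=57/8, Q=-119/4); attach at lengths (15/8, 21/4); label the merged cluster LPQUWY
  updated: d(LPQUWY,R)=31/4
iteration 6: select LPQUWY,R (d=31/4); attach at lengths (31/8, 31/8); label the merged cluster LPQRUWY
final tree: ((((L:2,W:0):29/8,(P:-3/4,U:7/4):21/8):15/8,(Q:2/5,Y:8/5):21/4):31/8,R:31/8)
total length: 209/8

((((L:2,W:0):29/8,(P:-3/4,U:7/4):21/8):15/8,(Q:2/5,Y:8/5):21/4):31/8,R:31/8)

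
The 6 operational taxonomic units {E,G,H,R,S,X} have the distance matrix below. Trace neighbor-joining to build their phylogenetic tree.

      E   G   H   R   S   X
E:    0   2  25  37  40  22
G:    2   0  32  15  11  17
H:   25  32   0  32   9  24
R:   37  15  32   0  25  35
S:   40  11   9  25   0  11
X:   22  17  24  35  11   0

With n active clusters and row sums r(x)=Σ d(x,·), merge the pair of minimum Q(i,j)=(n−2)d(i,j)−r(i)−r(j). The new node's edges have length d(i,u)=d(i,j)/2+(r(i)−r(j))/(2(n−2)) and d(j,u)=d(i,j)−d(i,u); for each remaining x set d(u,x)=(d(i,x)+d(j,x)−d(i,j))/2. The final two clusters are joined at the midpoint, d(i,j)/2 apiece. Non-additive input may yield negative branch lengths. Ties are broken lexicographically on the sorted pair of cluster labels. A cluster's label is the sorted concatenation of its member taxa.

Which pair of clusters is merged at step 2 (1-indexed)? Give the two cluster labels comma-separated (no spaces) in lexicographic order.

EG,R

1. join E+G (d=2, Q=-195) ⇒ EG; edges |E|=57/8, |G|=-41/8
  updated: d(EG,H)=55/2, d(EG,R)=25, d(EG,S)=49/2, d(EG,X)=37/2
2. join EG+R (d=25, Q=-275/2) ⇒ EGR; edges |EG|=107/12, |R|=193/12
  updated: d(EGR,H)=69/4, d(EGR,S)=49/4, d(EGR,X)=57/4
3. join EGR+X (d=57/4, Q=-129/2) ⇒ EGRX; edges |EGR|=23/4, |X|=17/2
  updated: d(EGRX,H)=27/2, d(EGRX,S)=9/2
4. join EGRX+H (d=27/2, Q=-27) ⇒ EGHRX; edges |EGRX|=9/2, |H|=9
  updated: d(EGHRX,S)=0
5. join EGHRX+S (d=0) ⇒ EGHRSX; edges |EGHRX|=0, |S|=0
final tree: (((((E:57/8,G:-41/8):107/12,R:193/12):23/4,X:17/2):9/2,H:9):0,S:0)
total length: 219/4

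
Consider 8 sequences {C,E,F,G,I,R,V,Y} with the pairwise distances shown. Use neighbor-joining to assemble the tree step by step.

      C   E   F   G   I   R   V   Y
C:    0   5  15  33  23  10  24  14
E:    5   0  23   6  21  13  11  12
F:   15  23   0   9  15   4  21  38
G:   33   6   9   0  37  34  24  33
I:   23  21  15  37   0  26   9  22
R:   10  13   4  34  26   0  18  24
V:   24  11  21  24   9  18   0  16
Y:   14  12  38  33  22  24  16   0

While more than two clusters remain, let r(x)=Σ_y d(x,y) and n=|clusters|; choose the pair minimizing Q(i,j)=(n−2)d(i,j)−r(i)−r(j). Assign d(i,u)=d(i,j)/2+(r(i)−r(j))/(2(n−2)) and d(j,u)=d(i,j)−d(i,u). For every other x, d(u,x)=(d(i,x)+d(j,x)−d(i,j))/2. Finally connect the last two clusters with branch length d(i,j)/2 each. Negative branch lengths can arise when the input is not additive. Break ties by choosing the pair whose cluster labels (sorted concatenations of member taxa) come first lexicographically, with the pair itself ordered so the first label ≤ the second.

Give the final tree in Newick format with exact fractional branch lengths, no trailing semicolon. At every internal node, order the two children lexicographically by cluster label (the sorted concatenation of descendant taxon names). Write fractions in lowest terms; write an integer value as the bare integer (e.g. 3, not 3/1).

(((C:281/64,((F:1/4,G:35/4):419/48,R:277/48):199/64):31/64,E:25/64):263/128,((I:143/20,V:37/20):161/32,Y:303/32):263/128)

iteration 1: select F,G (d=9, Q=-247); attach at lengths (1/4, 35/4); label the merged cluster FG
  updated: d(C,FG)=39/2, d(E,FG)=10, d(FG,I)=43/2, d(FG,R)=29/2, d(FG,V)=18, d(FG,Y)=31
iteration 2: select I,V (d=9, Q=-347/2); attach at lengths (143/20, 37/20); label the merged cluster IV
  updated: d(C,IV)=19, d(E,IV)=23/2, d(FG,IV)=61/4, d(IV,R)=35/2, d(IV,Y)=29/2
iteration 3: select IV,Y (d=29/2, Q=-461/4); attach at lengths (161/32, 303/32); label the merged cluster IVY
  updated: d(C,IVY)=37/4, d(E,IVY)=9/2, d(FG,IVY)=127/8, d(IVY,R)=27/2
iteration 4: select FG,R (d=29/2, Q=-539/8); attach at lengths (419/48, 277/48); label the merged cluster FGR
  updated: d(C,FGR)=15/2, d(E,FGR)=17/4, d(FGR,IVY)=119/16
iteration 5: select C,FGR (d=15/2, Q=-415/16); attach at lengths (281/64, 199/64); label the merged cluster CFGR
  updated: d(CFGR,E)=7/8, d(CFGR,IVY)=147/32
iteration 6: select CFGR,E (d=7/8, Q=-319/32); attach at lengths (31/64, 25/64); label the merged cluster CEFGR
  updated: d(CEFGR,IVY)=263/64
iteration 7: select CEFGR,IVY (d=263/64); attach at lengths (263/128, 263/128); label the merged cluster CEFGIRVY
final tree: (((C:281/64,((F:1/4,G:35/4):419/48,R:277/48):199/64):31/64,E:25/64):263/128,((I:143/20,V:37/20):161/32,Y:303/32):263/128)
total length: 3807/64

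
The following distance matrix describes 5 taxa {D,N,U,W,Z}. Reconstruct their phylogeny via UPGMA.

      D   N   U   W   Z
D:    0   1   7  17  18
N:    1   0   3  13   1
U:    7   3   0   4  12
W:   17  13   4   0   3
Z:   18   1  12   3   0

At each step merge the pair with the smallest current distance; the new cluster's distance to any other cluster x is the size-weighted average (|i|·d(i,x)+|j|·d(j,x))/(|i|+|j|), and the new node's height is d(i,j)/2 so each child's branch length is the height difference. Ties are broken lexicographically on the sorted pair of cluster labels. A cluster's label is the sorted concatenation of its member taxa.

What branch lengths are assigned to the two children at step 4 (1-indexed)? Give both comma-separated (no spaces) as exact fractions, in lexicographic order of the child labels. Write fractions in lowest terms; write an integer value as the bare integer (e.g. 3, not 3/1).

step 1: merge (D,N) at d=1; branch lengths D→1/2, N→1/2; new cluster DN
  updated: d(DN,U)=5, d(DN,W)=15, d(DN,Z)=19/2
step 2: merge (W,Z) at d=3; branch lengths W→3/2, Z→3/2; new cluster WZ
  updated: d(DN,WZ)=49/4, d(U,WZ)=8
step 3: merge (DN,U) at d=5; branch lengths DN→2, U→5/2; new cluster DNU
  updated: d(DNU,WZ)=65/6
step 4: merge (DNU,WZ) at d=65/6; branch lengths DNU→35/12, WZ→47/12; new cluster DNUWZ
final tree: (((D:1/2,N:1/2):2,U:5/2):35/12,(W:3/2,Z:3/2):47/12)
total length: 46/3

35/12,47/12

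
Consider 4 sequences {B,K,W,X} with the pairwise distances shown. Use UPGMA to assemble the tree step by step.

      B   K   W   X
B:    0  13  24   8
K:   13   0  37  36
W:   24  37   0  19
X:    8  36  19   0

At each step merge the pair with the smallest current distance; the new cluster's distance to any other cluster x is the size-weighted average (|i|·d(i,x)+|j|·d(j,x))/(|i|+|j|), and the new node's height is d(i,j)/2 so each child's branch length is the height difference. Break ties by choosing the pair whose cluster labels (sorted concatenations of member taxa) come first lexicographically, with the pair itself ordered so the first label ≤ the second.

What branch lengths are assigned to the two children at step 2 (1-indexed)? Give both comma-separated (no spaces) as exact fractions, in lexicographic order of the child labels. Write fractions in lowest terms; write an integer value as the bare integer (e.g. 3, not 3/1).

27/4,43/4

1. join B+X (d=8) ⇒ BX; edges |B|=4, |X|=4
  updated: d(BX,K)=49/2, d(BX,W)=43/2
2. join BX+W (d=43/2) ⇒ BWX; edges |BX|=27/4, |W|=43/4
  updated: d(BWX,K)=86/3
3. join BWX+K (d=86/3) ⇒ BKWX; edges |BWX|=43/12, |K|=43/3
final tree: (((B:4,X:4):27/4,W:43/4):43/12,K:43/3)
total length: 521/12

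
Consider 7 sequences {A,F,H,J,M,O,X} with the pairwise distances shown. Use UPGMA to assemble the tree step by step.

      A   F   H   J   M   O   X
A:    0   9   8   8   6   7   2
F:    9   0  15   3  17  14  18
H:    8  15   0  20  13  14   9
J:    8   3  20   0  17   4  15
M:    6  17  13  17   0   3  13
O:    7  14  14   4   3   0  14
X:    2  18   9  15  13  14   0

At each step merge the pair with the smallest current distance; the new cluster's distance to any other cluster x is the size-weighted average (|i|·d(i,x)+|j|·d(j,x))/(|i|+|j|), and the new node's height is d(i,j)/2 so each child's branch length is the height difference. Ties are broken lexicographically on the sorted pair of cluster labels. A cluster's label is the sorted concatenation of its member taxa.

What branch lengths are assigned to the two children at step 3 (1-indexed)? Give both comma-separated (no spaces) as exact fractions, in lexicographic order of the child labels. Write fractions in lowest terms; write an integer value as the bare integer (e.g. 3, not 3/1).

3/2,3/2

1. join A+X (d=2) ⇒ AX; edges |A|=1, |X|=1
  updated: d(AX,F)=27/2, d(AX,H)=17/2, d(AX,J)=23/2, d(AX,M)=19/2, d(AX,O)=21/2
2. join F+J (d=3) ⇒ FJ; edges |F|=3/2, |J|=3/2
  updated: d(AX,FJ)=25/2, d(FJ,H)=35/2, d(FJ,M)=17, d(FJ,O)=9
3. join M+O (d=3) ⇒ MO; edges |M|=3/2, |O|=3/2
  updated: d(AX,MO)=10, d(FJ,MO)=13, d(H,MO)=27/2
4. join AX+H (d=17/2) ⇒ AHX; edges |AX|=13/4, |H|=17/4
  updated: d(AHX,FJ)=85/6, d(AHX,MO)=67/6
5. join AHX+MO (d=67/6) ⇒ AHMOX; edges |AHX|=4/3, |MO|=49/12
  updated: d(AHMOX,FJ)=137/10
6. join AHMOX+FJ (d=137/10) ⇒ AFHJMOX; edges |AHMOX|=19/15, |FJ|=107/20
final tree: ((((A:1,X:1):13/4,H:17/4):4/3,(M:3/2,O:3/2):49/12):19/15,(F:3/2,J:3/2):107/20)
total length: 413/15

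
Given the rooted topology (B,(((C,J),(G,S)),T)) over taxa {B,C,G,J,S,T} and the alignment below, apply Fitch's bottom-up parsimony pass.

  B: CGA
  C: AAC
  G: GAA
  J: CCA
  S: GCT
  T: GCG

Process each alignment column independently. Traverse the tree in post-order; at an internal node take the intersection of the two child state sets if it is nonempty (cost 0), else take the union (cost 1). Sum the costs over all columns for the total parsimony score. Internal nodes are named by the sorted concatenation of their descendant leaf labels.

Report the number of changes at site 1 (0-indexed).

[col 0] CJ: children C:{A}, J:{C} ∪→ {A,C}; cost 1
[col 0] GS: children G:{G}, S:{G} ∩→ {G}; cost 0
[col 0] CGJS: children CJ:{A,C}, GS:{G} ∪→ {A,C,G}; cost 1
[col 0] CGJST: children CGJS:{A,C,G}, T:{G} ∩→ {G}; cost 0
[col 0] BCGJST: children B:{C}, CGJST:{G} ∪→ {C,G}; cost 1
[col 1] CJ: children C:{A}, J:{C} ∪→ {A,C}; cost 1
[col 1] GS: children G:{A}, S:{C} ∪→ {A,C}; cost 1
[col 1] CGJS: children CJ:{A,C}, GS:{A,C} ∩→ {A,C}; cost 0
[col 1] CGJST: children CGJS:{A,C}, T:{C} ∩→ {C}; cost 0
[col 1] BCGJST: children B:{G}, CGJST:{C} ∪→ {C,G}; cost 1
[col 2] CJ: children C:{C}, J:{A} ∪→ {A,C}; cost 1
[col 2] GS: children G:{A}, S:{T} ∪→ {A,T}; cost 1
[col 2] CGJS: children CJ:{A,C}, GS:{A,T} ∩→ {A}; cost 0
[col 2] CGJST: children CGJS:{A}, T:{G} ∪→ {A,G}; cost 1
[col 2] BCGJST: children B:{A}, CGJST:{A,G} ∩→ {A}; cost 0
per-site changes: [3, 3, 3]; total = 9

3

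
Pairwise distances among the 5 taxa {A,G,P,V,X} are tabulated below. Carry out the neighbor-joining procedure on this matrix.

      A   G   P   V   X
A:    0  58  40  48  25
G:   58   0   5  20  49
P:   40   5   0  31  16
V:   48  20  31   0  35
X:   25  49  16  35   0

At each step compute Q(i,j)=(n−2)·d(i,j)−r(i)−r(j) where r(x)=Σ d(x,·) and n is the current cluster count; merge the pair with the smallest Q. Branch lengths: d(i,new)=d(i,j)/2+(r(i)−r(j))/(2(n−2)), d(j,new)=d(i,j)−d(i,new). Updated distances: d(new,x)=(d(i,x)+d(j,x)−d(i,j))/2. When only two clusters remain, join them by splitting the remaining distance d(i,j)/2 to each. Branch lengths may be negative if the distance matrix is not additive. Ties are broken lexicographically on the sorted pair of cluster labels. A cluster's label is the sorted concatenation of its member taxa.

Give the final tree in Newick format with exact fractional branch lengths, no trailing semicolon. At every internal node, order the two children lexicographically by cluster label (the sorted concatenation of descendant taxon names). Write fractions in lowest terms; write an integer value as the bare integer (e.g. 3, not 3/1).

((((A:121/6,X:29/6):127/8,V:105/8):79/8,G:49/8):-9/16,P:-9/16)

step 1: merge (A,X) at d=25, Q=-221; branch lengths A→121/6, X→29/6; new cluster AX
  updated: d(AX,G)=41, d(AX,P)=31/2, d(AX,V)=29
step 2: merge (AX,V) at d=29, Q=-215/2; branch lengths AX→127/8, V→105/8; new cluster AVX
  updated: d(AVX,G)=16, d(AVX,P)=35/4
step 3: merge (AVX,G) at d=16, Q=-119/4; branch lengths AVX→79/8, G→49/8; new cluster AGVX
  updated: d(AGVX,P)=-9/8
step 4: merge (AGVX,P) at d=-9/8; branch lengths AGVX→-9/16, P→-9/16; new cluster AGPVX
final tree: ((((A:121/6,X:29/6):127/8,V:105/8):79/8,G:49/8):-9/16,P:-9/16)
total length: 551/8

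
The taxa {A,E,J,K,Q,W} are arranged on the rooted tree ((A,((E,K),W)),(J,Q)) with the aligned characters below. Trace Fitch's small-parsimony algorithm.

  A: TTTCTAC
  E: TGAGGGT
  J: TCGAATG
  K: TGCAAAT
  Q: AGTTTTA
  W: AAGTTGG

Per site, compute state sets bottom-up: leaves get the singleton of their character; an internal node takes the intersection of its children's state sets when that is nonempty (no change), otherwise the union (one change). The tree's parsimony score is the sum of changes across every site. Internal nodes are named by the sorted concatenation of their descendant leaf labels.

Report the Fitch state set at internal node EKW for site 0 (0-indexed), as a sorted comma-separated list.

A,T

EK@0: {T} ∩ {T} = {T} (intersection, +0)
EKW@0: {T} ∪ {A} = {A,T} (union, +1)
AEKW@0: {T} ∩ {A,T} = {T} (intersection, +0)
JQ@0: {T} ∪ {A} = {A,T} (union, +1)
AEJKQW@0: {T} ∩ {A,T} = {T} (intersection, +0)
EK@1: {G} ∩ {G} = {G} (intersection, +0)
EKW@1: {G} ∪ {A} = {A,G} (union, +1)
AEKW@1: {T} ∪ {A,G} = {A,G,T} (union, +1)
JQ@1: {C} ∪ {G} = {C,G} (union, +1)
AEJKQW@1: {A,G,T} ∩ {C,G} = {G} (intersection, +0)
EK@2: {A} ∪ {C} = {A,C} (union, +1)
EKW@2: {A,C} ∪ {G} = {A,C,G} (union, +1)
AEKW@2: {T} ∪ {A,C,G} = {A,C,G,T} (union, +1)
JQ@2: {G} ∪ {T} = {G,T} (union, +1)
AEJKQW@2: {A,C,G,T} ∩ {G,T} = {G,T} (intersection, +0)
EK@3: {G} ∪ {A} = {A,G} (union, +1)
EKW@3: {A,G} ∪ {T} = {A,G,T} (union, +1)
AEKW@3: {C} ∪ {A,G,T} = {A,C,G,T} (union, +1)
JQ@3: {A} ∪ {T} = {A,T} (union, +1)
AEJKQW@3: {A,C,G,T} ∩ {A,T} = {A,T} (intersection, +0)
EK@4: {G} ∪ {A} = {A,G} (union, +1)
EKW@4: {A,G} ∪ {T} = {A,G,T} (union, +1)
AEKW@4: {T} ∩ {A,G,T} = {T} (intersection, +0)
JQ@4: {A} ∪ {T} = {A,T} (union, +1)
AEJKQW@4: {T} ∩ {A,T} = {T} (intersection, +0)
EK@5: {G} ∪ {A} = {A,G} (union, +1)
EKW@5: {A,G} ∩ {G} = {G} (intersection, +0)
AEKW@5: {A} ∪ {G} = {A,G} (union, +1)
JQ@5: {T} ∩ {T} = {T} (intersection, +0)
AEJKQW@5: {A,G} ∪ {T} = {A,G,T} (union, +1)
EK@6: {T} ∩ {T} = {T} (intersection, +0)
EKW@6: {T} ∪ {G} = {G,T} (union, +1)
AEKW@6: {C} ∪ {G,T} = {C,G,T} (union, +1)
JQ@6: {G} ∪ {A} = {A,G} (union, +1)
AEJKQW@6: {C,G,T} ∩ {A,G} = {G} (intersection, +0)
per-site changes: [2, 3, 4, 4, 3, 3, 3]; total = 22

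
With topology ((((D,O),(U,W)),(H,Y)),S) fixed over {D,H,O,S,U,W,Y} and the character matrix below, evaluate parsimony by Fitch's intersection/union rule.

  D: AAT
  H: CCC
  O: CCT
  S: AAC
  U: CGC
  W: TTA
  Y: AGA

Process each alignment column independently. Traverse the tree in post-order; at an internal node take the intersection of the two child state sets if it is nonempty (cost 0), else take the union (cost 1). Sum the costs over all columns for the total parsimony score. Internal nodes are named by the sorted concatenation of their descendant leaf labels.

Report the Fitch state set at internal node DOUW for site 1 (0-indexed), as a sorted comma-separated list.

A,C,G,T

DO@0: {A} ∪ {C} = {A,C} (union, +1)
UW@0: {C} ∪ {T} = {C,T} (union, +1)
DOUW@0: {A,C} ∩ {C,T} = {C} (intersection, +0)
HY@0: {C} ∪ {A} = {A,C} (union, +1)
DHOUWY@0: {C} ∩ {A,C} = {C} (intersection, +0)
DHOSUWY@0: {C} ∪ {A} = {A,C} (union, +1)
DO@1: {A} ∪ {C} = {A,C} (union, +1)
UW@1: {G} ∪ {T} = {G,T} (union, +1)
DOUW@1: {A,C} ∪ {G,T} = {A,C,G,T} (union, +1)
HY@1: {C} ∪ {G} = {C,G} (union, +1)
DHOUWY@1: {A,C,G,T} ∩ {C,G} = {C,G} (intersection, +0)
DHOSUWY@1: {C,G} ∪ {A} = {A,C,G} (union, +1)
DO@2: {T} ∩ {T} = {T} (intersection, +0)
UW@2: {C} ∪ {A} = {A,C} (union, +1)
DOUW@2: {T} ∪ {A,C} = {A,C,T} (union, +1)
HY@2: {C} ∪ {A} = {A,C} (union, +1)
DHOUWY@2: {A,C,T} ∩ {A,C} = {A,C} (intersection, +0)
DHOSUWY@2: {A,C} ∩ {C} = {C} (intersection, +0)
per-site changes: [4, 5, 3]; total = 12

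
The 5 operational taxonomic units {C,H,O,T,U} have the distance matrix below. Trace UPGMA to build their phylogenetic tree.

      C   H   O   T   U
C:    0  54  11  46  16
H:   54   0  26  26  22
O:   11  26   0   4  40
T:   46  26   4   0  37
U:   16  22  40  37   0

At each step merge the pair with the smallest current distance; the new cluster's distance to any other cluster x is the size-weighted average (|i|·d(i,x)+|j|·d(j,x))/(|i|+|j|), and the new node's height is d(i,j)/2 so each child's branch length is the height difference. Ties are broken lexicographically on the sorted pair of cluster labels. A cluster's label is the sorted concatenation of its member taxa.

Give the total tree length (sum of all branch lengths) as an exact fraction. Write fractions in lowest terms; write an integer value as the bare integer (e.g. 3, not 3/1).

step 1: merge (O,T) at d=4; branch lengths O→2, T→2; new cluster OT
  updated: d(C,OT)=57/2, d(H,OT)=26, d(OT,U)=77/2
step 2: merge (C,U) at d=16; branch lengths C→8, U→8; new cluster CU
  updated: d(CU,H)=38, d(CU,OT)=67/2
step 3: merge (H,OT) at d=26; branch lengths H→13, OT→11; new cluster HOT
  updated: d(CU,HOT)=35
step 4: merge (CU,HOT) at d=35; branch lengths CU→19/2, HOT→9/2; new cluster CHOTU
final tree: ((C:8,U:8):19/2,(H:13,(O:2,T:2):11):9/2)
total length: 58

58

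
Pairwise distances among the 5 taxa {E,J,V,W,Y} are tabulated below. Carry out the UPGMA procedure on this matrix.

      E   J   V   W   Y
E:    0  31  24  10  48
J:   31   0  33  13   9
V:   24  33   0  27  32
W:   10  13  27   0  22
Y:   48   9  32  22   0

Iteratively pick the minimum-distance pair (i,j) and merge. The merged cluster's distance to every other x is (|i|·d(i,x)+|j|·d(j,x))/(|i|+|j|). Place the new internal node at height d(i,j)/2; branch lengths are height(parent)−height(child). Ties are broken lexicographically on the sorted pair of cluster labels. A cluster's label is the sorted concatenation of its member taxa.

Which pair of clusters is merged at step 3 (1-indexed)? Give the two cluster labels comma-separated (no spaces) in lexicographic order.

iteration 1: select J,Y (d=9); attach at lengths (9/2, 9/2); label the merged cluster JY
  updated: d(E,JY)=79/2, d(JY,V)=65/2, d(JY,W)=35/2
iteration 2: select E,W (d=10); attach at lengths (5, 5); label the merged cluster EW
  updated: d(EW,JY)=57/2, d(EW,V)=51/2
iteration 3: select EW,V (d=51/2); attach at lengths (31/4, 51/4); label the merged cluster EVW
  updated: d(EVW,JY)=179/6
iteration 4: select EVW,JY (d=179/6); attach at lengths (13/6, 125/12); label the merged cluster EJVWY
final tree: (((E:5,W:5):31/4,V:51/4):13/6,(J:9/2,Y:9/2):125/12)
total length: 625/12

EW,V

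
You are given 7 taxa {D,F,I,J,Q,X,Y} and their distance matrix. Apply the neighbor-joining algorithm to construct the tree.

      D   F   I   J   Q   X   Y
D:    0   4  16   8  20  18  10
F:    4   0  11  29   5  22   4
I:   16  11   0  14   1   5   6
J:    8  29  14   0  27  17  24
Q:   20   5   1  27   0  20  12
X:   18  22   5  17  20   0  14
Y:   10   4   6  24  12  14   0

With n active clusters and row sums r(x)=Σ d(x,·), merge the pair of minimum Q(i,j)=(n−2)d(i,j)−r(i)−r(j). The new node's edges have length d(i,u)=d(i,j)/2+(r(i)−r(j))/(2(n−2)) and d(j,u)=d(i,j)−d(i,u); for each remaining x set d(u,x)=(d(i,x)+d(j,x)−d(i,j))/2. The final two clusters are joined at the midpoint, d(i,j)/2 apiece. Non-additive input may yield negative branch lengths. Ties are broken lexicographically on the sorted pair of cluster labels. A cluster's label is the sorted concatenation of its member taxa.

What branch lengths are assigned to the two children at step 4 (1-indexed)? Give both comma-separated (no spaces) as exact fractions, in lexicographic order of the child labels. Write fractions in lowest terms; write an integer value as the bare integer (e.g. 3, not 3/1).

15/2,3

iteration 1: select D,J (d=8, Q=-155); attach at lengths (-3/10, 83/10); label the merged cluster DJ
  updated: d(DJ,F)=25/2, d(DJ,I)=11, d(DJ,Q)=39/2, d(DJ,X)=27/2, d(DJ,Y)=13
iteration 2: select F,Q (d=5, Q=-92); attach at lengths (17/8, 23/8); label the merged cluster FQ
  updated: d(DJ,FQ)=27/2, d(FQ,I)=7/2, d(FQ,X)=37/2, d(FQ,Y)=11/2
iteration 3: select FQ,Y (d=11/2, Q=-63); attach at lengths (19/6, 7/3); label the merged cluster FQY
  updated: d(DJ,FQY)=21/2, d(FQY,I)=2, d(FQY,X)=27/2
iteration 4: select DJ,FQY (d=21/2, Q=-40); attach at lengths (15/2, 3); label the merged cluster DFJQY
  updated: d(DFJQY,I)=5/4, d(DFJQY,X)=33/4
iteration 5: select DFJQY,I (d=5/4, Q=-29/2); attach at lengths (9/4, -1); label the merged cluster DFIJQY
  updated: d(DFIJQY,X)=6
iteration 6: select DFIJQY,X (d=6); attach at lengths (3, 3); label the merged cluster DFIJQXY
final tree: ((((D:-3/10,J:83/10):15/2,((F:17/8,Q:23/8):19/6,Y:7/3):3):9/4,I:-1):3,X:3)
total length: 145/4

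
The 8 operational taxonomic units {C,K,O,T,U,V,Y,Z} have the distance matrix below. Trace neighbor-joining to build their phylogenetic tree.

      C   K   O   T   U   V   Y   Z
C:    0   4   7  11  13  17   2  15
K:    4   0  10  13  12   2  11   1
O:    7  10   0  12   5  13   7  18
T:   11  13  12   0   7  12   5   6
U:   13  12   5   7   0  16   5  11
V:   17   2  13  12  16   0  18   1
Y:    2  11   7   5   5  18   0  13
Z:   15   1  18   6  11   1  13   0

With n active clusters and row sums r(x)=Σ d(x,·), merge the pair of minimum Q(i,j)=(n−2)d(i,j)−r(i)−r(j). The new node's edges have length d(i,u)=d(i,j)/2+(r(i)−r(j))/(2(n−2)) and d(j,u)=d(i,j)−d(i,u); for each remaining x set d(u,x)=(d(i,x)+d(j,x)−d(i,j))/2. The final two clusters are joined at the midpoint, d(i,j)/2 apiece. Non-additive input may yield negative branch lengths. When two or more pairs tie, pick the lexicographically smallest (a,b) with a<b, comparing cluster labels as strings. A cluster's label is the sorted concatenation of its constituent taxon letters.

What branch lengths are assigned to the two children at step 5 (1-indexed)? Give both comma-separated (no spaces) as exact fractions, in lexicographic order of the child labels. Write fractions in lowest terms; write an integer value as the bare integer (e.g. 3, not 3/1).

75/32,69/32

step 1: merge (V,Z) at d=1, Q=-138; branch lengths V→5/3, Z→-2/3; new cluster VZ
  updated: d(C,VZ)=31/2, d(K,VZ)=1, d(O,VZ)=15, d(T,VZ)=17/2, d(U,VZ)=13, d(VZ,Y)=15
step 2: merge (K,VZ) at d=1, Q=-114; branch lengths K→-6/5, VZ→11/5; new cluster KVZ
  updated: d(C,KVZ)=37/4, d(KVZ,O)=12, d(KVZ,T)=41/4, d(KVZ,U)=12, d(KVZ,Y)=25/2
step 3: merge (C,Y) at d=2, Q=-263/4; branch lengths C→75/32, Y→-11/32; new cluster CY
  updated: d(CY,KVZ)=79/8, d(CY,O)=6, d(CY,T)=7, d(CY,U)=8
step 4: merge (O,U) at d=5, Q=-52; branch lengths O→3, U→2; new cluster OU
  updated: d(CY,OU)=9/2, d(KVZ,OU)=19/2, d(OU,T)=7
step 5: merge (CY,OU) at d=9/2, Q=-267/8; branch lengths CY→75/32, OU→69/32; new cluster COUY
  updated: d(COUY,KVZ)=119/16, d(COUY,T)=19/4
step 6: merge (COUY,KVZ) at d=119/16, Q=-359/16; branch lengths COUY→31/32, KVZ→207/32; new cluster CKOUVYZ
  updated: d(CKOUVYZ,T)=121/32
step 7: merge (CKOUVYZ,T) at d=121/32; branch lengths CKOUVYZ→121/64, T→121/64; new cluster CKOTUVYZ
final tree: ((((C:75/32,Y:-11/32):75/32,(O:3,U:2):69/32):31/32,(K:-6/5,(V:5/3,Z:-2/3):11/5):207/32):121/64,T:121/64)
total length: 791/32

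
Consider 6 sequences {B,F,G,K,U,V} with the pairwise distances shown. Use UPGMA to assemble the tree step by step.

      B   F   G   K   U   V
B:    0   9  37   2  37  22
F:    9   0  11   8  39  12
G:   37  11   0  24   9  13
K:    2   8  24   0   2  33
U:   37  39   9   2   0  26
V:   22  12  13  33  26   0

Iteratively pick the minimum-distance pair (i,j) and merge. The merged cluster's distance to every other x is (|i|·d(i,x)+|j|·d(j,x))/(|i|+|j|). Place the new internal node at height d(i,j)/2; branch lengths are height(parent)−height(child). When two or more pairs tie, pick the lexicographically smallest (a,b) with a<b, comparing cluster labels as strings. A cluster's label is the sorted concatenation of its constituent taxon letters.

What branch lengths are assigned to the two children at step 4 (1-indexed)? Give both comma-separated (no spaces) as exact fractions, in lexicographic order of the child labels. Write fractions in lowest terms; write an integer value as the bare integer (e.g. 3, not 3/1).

step 1: merge (B,K) at d=2; branch lengths B→1, K→1; new cluster BK
  updated: d(BK,F)=17/2, d(BK,G)=61/2, d(BK,U)=39/2, d(BK,V)=55/2
step 2: merge (BK,F) at d=17/2; branch lengths BK→13/4, F→17/4; new cluster BFK
  updated: d(BFK,G)=24, d(BFK,U)=26, d(BFK,V)=67/3
step 3: merge (G,U) at d=9; branch lengths G→9/2, U→9/2; new cluster GU
  updated: d(BFK,GU)=25, d(GU,V)=39/2
step 4: merge (GU,V) at d=39/2; branch lengths GU→21/4, V→39/4; new cluster GUV
  updated: d(BFK,GUV)=217/9
step 5: merge (BFK,GUV) at d=217/9; branch lengths BFK→281/36, GUV→83/36; new cluster BFGKUV
final tree: (((B:1,K:1):13/4,F:17/4):281/36,((G:9/2,U:9/2):21/4,V:39/4):83/36)
total length: 785/18

21/4,39/4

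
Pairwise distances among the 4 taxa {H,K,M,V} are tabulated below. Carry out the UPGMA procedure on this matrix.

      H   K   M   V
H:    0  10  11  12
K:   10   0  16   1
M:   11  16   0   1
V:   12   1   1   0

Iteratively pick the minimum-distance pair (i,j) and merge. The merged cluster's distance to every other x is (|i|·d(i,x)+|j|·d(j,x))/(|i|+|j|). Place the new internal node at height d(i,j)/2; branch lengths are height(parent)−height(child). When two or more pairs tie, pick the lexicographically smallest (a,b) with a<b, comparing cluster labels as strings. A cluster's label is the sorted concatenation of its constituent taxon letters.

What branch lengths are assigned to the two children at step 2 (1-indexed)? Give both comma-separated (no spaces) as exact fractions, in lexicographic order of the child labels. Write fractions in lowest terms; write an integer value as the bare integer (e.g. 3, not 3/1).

15/4,17/4

step 1: merge (K,V) at d=1; branch lengths K→1/2, V→1/2; new cluster KV
  updated: d(H,KV)=11, d(KV,M)=17/2
step 2: merge (KV,M) at d=17/2; branch lengths KV→15/4, M→17/4; new cluster KMV
  updated: d(H,KMV)=11
step 3: merge (H,KMV) at d=11; branch lengths H→11/2, KMV→5/4; new cluster HKMV
final tree: (H:11/2,((K:1/2,V:1/2):15/4,M:17/4):5/4)
total length: 63/4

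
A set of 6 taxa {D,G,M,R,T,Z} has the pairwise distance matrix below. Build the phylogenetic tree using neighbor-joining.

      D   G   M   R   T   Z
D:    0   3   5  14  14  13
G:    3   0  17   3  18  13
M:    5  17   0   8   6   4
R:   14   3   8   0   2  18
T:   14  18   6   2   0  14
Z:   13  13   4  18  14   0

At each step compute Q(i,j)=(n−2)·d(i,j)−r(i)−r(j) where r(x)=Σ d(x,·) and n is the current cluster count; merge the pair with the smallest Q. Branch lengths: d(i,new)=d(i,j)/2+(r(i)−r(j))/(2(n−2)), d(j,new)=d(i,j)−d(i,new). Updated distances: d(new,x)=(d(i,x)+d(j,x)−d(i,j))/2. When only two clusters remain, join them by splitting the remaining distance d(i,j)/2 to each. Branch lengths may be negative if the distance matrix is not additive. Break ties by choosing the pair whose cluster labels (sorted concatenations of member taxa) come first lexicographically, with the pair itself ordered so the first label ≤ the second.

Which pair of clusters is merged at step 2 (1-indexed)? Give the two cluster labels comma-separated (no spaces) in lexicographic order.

R,T

1. join D+G (d=3, Q=-91) ⇒ DG; edges |D|=7/8, |G|=17/8
  updated: d(DG,M)=19/2, d(DG,R)=7, d(DG,T)=29/2, d(DG,Z)=23/2
2. join R+T (d=2, Q=-131/2) ⇒ RT; edges |R|=3/4, |T|=5/4
  updated: d(DG,RT)=39/4, d(M,RT)=6, d(RT,Z)=15
3. join DG+RT (d=39/4, Q=-42) ⇒ DGRT; edges |DG|=39/8, |RT|=39/8
  updated: d(DGRT,M)=23/8, d(DGRT,Z)=67/8
4. join DGRT+M (d=23/8, Q=-61/4) ⇒ DGMRT; edges |DGRT|=29/8, |M|=-3/4
  updated: d(DGMRT,Z)=19/4
5. join DGMRT+Z (d=19/4) ⇒ DGMRTZ; edges |DGMRT|=19/8, |Z|=19/8
final tree: ((((D:7/8,G:17/8):39/8,(R:3/4,T:5/4):39/8):29/8,M:-3/4):19/8,Z:19/8)
total length: 179/8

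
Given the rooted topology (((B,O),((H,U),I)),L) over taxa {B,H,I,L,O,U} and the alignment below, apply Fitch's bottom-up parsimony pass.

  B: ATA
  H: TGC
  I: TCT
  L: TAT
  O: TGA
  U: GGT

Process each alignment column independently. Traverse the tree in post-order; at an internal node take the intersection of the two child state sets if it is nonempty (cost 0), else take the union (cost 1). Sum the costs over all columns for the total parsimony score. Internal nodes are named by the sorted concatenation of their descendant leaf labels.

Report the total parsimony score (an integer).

7

BO@0: {A} ∪ {T} = {A,T} (union, +1)
HU@0: {T} ∪ {G} = {G,T} (union, +1)
HIU@0: {G,T} ∩ {T} = {T} (intersection, +0)
BHIOU@0: {A,T} ∩ {T} = {T} (intersection, +0)
BHILOU@0: {T} ∩ {T} = {T} (intersection, +0)
BO@1: {T} ∪ {G} = {G,T} (union, +1)
HU@1: {G} ∩ {G} = {G} (intersection, +0)
HIU@1: {G} ∪ {C} = {C,G} (union, +1)
BHIOU@1: {G,T} ∩ {C,G} = {G} (intersection, +0)
BHILOU@1: {G} ∪ {A} = {A,G} (union, +1)
BO@2: {A} ∩ {A} = {A} (intersection, +0)
HU@2: {C} ∪ {T} = {C,T} (union, +1)
HIU@2: {C,T} ∩ {T} = {T} (intersection, +0)
BHIOU@2: {A} ∪ {T} = {A,T} (union, +1)
BHILOU@2: {A,T} ∩ {T} = {T} (intersection, +0)
per-site changes: [2, 3, 2]; total = 7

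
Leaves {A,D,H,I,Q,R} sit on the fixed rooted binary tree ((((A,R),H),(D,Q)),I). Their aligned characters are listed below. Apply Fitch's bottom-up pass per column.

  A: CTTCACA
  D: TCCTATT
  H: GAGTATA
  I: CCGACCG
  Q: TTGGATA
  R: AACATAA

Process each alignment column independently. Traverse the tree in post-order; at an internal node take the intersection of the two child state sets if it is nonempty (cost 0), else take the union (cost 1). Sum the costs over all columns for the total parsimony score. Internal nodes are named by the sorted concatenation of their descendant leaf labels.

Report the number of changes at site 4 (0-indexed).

site 0, node AR: A={C} ∪ R={A} → {A,C} (+1)
site 0, node AHR: AR={A,C} ∪ H={G} → {A,C,G} (+1)
site 0, node DQ: D={T} ∩ Q={T} → {T} (+0)
site 0, node ADHQR: AHR={A,C,G} ∪ DQ={T} → {A,C,G,T} (+1)
site 0, node ADHIQR: ADHQR={A,C,G,T} ∩ I={C} → {C} (+0)
site 1, node AR: A={T} ∪ R={A} → {A,T} (+1)
site 1, node AHR: AR={A,T} ∩ H={A} → {A} (+0)
site 1, node DQ: D={C} ∪ Q={T} → {C,T} (+1)
site 1, node ADHQR: AHR={A} ∪ DQ={C,T} → {A,C,T} (+1)
site 1, node ADHIQR: ADHQR={A,C,T} ∩ I={C} → {C} (+0)
site 2, node AR: A={T} ∪ R={C} → {C,T} (+1)
site 2, node AHR: AR={C,T} ∪ H={G} → {C,G,T} (+1)
site 2, node DQ: D={C} ∪ Q={G} → {C,G} (+1)
site 2, node ADHQR: AHR={C,G,T} ∩ DQ={C,G} → {C,G} (+0)
site 2, node ADHIQR: ADHQR={C,G} ∩ I={G} → {G} (+0)
site 3, node AR: A={C} ∪ R={A} → {A,C} (+1)
site 3, node AHR: AR={A,C} ∪ H={T} → {A,C,T} (+1)
site 3, node DQ: D={T} ∪ Q={G} → {G,T} (+1)
site 3, node ADHQR: AHR={A,C,T} ∩ DQ={G,T} → {T} (+0)
site 3, node ADHIQR: ADHQR={T} ∪ I={A} → {A,T} (+1)
site 4, node AR: A={A} ∪ R={T} → {A,T} (+1)
site 4, node AHR: AR={A,T} ∩ H={A} → {A} (+0)
site 4, node DQ: D={A} ∩ Q={A} → {A} (+0)
site 4, node ADHQR: AHR={A} ∩ DQ={A} → {A} (+0)
site 4, node ADHIQR: ADHQR={A} ∪ I={C} → {A,C} (+1)
site 5, node AR: A={C} ∪ R={A} → {A,C} (+1)
site 5, node AHR: AR={A,C} ∪ H={T} → {A,C,T} (+1)
site 5, node DQ: D={T} ∩ Q={T} → {T} (+0)
site 5, node ADHQR: AHR={A,C,T} ∩ DQ={T} → {T} (+0)
site 5, node ADHIQR: ADHQR={T} ∪ I={C} → {C,T} (+1)
site 6, node AR: A={A} ∩ R={A} → {A} (+0)
site 6, node AHR: AR={A} ∩ H={A} → {A} (+0)
site 6, node DQ: D={T} ∪ Q={A} → {A,T} (+1)
site 6, node ADHQR: AHR={A} ∩ DQ={A,T} → {A} (+0)
site 6, node ADHIQR: ADHQR={A} ∪ I={G} → {A,G} (+1)
per-site changes: [3, 3, 3, 4, 2, 3, 2]; total = 20

2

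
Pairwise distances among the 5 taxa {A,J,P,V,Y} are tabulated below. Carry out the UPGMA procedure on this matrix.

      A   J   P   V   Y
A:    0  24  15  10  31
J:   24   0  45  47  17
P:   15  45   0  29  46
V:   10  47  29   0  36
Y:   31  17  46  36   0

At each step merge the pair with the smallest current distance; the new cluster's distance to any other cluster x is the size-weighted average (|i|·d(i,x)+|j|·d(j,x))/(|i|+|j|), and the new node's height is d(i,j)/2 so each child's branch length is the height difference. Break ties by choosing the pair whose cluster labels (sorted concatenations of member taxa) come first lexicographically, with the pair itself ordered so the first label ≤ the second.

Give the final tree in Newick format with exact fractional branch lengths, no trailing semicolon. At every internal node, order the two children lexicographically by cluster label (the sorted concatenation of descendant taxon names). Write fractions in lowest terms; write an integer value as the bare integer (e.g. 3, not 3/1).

(((A:5,V:5):6,P:11):97/12,(J:17/2,Y:17/2):127/12)

iteration 1: select A,V (d=10); attach at lengths (5, 5); label the merged cluster AV
  updated: d(AV,J)=71/2, d(AV,P)=22, d(AV,Y)=67/2
iteration 2: select J,Y (d=17); attach at lengths (17/2, 17/2); label the merged cluster JY
  updated: d(AV,JY)=69/2, d(JY,P)=91/2
iteration 3: select AV,P (d=22); attach at lengths (6, 11); label the merged cluster APV
  updated: d(APV,JY)=229/6
iteration 4: select APV,JY (d=229/6); attach at lengths (97/12, 127/12); label the merged cluster AJPVY
final tree: (((A:5,V:5):6,P:11):97/12,(J:17/2,Y:17/2):127/12)
total length: 188/3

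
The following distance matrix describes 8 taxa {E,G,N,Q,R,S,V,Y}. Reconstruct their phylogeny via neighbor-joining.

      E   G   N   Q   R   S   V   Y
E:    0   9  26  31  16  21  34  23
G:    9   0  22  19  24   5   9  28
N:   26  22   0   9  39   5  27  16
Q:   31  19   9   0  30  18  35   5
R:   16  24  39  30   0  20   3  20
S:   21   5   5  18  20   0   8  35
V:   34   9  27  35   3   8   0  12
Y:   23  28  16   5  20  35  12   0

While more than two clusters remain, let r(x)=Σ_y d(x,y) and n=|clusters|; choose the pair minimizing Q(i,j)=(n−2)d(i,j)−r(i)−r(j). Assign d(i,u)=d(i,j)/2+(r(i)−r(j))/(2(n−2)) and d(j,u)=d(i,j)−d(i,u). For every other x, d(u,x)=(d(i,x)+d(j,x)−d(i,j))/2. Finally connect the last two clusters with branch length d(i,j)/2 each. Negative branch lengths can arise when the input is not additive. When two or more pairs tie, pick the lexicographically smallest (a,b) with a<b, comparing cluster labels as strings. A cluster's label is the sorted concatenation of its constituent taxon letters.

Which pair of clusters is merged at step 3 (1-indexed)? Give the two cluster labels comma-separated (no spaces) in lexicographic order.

N,QY

step 1: merge (R,V) at d=3, Q=-262; branch lengths R→7/2, V→-1/2; new cluster RV
  updated: d(E,RV)=47/2, d(G,RV)=15, d(N,RV)=63/2, d(Q,RV)=31, d(RV,S)=25/2, d(RV,Y)=29/2
step 2: merge (Q,Y) at d=5, Q=-419/2; branch lengths Q→33/20, Y→67/20; new cluster QY
  updated: d(E,QY)=49/2, d(G,QY)=21, d(N,QY)=10, d(QY,RV)=81/4, d(QY,S)=24
step 3: merge (N,QY) at d=10, Q=-617/4; branch lengths N→139/32, QY→181/32; new cluster NQY
  updated: d(E,NQY)=81/4, d(G,NQY)=33/2, d(NQY,RV)=167/8, d(NQY,S)=19/2
step 4: merge (E,G) at d=9, Q=-369/4; branch lengths E→221/24, G→-5/24; new cluster EG
  updated: d(EG,NQY)=111/8, d(EG,RV)=59/4, d(EG,S)=17/2
step 5: merge (EG,RV) at d=59/4, Q=-223/4; branch lengths EG→37/8, RV→81/8; new cluster EGRV
  updated: d(EGRV,NQY)=10, d(EGRV,S)=25/8
step 6: merge (EGRV,NQY) at d=10, Q=-181/8; branch lengths EGRV→29/16, NQY→131/16; new cluster EGNQRVY
  updated: d(EGNQRVY,S)=21/16
step 7: merge (EGNQRVY,S) at d=21/16; branch lengths EGNQRVY→21/32, S→21/32; new cluster EGNQRSVY
final tree: ((((E:221/24,G:-5/24):37/8,(R:7/2,V:-1/2):81/8):29/16,(N:139/32,(Q:33/20,Y:67/20):181/32):131/16):21/32,S:21/32)
total length: 849/16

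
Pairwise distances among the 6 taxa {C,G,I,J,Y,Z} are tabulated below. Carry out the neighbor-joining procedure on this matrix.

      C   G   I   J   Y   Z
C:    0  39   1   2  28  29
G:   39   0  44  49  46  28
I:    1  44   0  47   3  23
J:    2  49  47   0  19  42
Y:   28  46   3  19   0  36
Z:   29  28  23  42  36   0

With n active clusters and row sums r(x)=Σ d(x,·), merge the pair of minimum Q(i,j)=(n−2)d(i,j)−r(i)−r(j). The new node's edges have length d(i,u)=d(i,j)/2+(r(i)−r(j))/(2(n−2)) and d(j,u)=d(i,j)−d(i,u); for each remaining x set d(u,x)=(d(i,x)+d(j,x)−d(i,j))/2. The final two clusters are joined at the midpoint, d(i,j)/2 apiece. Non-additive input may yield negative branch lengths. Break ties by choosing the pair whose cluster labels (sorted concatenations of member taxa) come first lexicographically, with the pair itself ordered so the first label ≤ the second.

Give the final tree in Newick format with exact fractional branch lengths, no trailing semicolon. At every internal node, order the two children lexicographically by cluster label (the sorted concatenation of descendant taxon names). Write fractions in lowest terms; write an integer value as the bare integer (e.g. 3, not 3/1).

((((C:-85/12,J:109/12):97/8,(G:20,Z:8):101/8):73/8,I:-1/4):13/8,Y:13/8)

1. join G+Z (d=28, Q=-252) ⇒ GZ; edges |G|=20, |Z|=8
  updated: d(C,GZ)=20, d(GZ,I)=39/2, d(GZ,J)=63/2, d(GZ,Y)=27
2. join C+J (d=2, Q=-289/2) ⇒ CJ; edges |C|=-85/12, |J|=109/12
  updated: d(CJ,GZ)=99/4, d(CJ,I)=23, d(CJ,Y)=45/2
3. join CJ+GZ (d=99/4, Q=-92) ⇒ CGJZ; edges |CJ|=97/8, |GZ|=101/8
  updated: d(CGJZ,I)=71/8, d(CGJZ,Y)=99/8
4. join CGJZ+I (d=71/8, Q=-97/4) ⇒ CGIJZ; edges |CGJZ|=73/8, |I|=-1/4
  updated: d(CGIJZ,Y)=13/4
5. join CGIJZ+Y (d=13/4) ⇒ CGIJYZ; edges |CGIJZ|=13/8, |Y|=13/8
final tree: ((((C:-85/12,J:109/12):97/8,(G:20,Z:8):101/8):73/8,I:-1/4):13/8,Y:13/8)
total length: 535/8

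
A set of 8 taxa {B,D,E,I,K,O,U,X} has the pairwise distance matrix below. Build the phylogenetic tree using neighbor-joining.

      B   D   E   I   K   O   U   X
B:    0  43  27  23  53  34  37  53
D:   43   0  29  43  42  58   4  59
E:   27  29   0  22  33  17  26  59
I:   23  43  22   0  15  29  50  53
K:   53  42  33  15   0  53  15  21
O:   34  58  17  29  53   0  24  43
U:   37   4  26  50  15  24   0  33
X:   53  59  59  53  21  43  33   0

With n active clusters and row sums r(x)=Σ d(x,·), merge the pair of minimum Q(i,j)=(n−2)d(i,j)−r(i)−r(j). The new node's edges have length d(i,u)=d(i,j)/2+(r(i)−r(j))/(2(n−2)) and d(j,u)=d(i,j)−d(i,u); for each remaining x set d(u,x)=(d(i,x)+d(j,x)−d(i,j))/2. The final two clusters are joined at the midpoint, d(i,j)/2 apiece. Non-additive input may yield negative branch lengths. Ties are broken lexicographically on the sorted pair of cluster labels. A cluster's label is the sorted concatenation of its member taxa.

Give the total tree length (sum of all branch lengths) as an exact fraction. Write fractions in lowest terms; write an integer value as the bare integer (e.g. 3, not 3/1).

857/8

step 1: merge (D,U) at d=4, Q=-443; branch lengths D→113/12, U→-65/12; new cluster DU
  updated: d(B,DU)=38, d(DU,E)=51/2, d(DU,I)=89/2, d(DU,K)=53/2, d(DU,O)=39, d(DU,X)=44
step 2: merge (K,X) at d=21, Q=-739/2; branch lengths K→67/20, X→353/20; new cluster KX
  updated: d(B,KX)=85/2, d(DU,KX)=99/4, d(E,KX)=71/2, d(I,KX)=47/2, d(KX,O)=75/2
step 3: merge (DU,KX) at d=99/4, Q=-473/2; branch lengths DU→107/8, KX→91/8; new cluster DKUX
  updated: d(B,DKUX)=223/8, d(DKUX,E)=145/8, d(DKUX,I)=173/8, d(DKUX,O)=207/8
step 4: merge (E,O) at d=17, Q=-139; branch lengths E→39/8, O→97/8; new cluster EO
  updated: d(B,EO)=22, d(DKUX,EO)=27/2, d(EO,I)=17
step 5: merge (B,I) at d=23, Q=-177/2; branch lengths B→229/16, I→139/16; new cluster BI
  updated: d(BI,DKUX)=53/4, d(BI,EO)=8
step 6: merge (BI,DKUX) at d=53/4, Q=-139/4; branch lengths BI→31/8, DKUX→75/8; new cluster BDIKUX
  updated: d(BDIKUX,EO)=33/8
step 7: merge (BDIKUX,EO) at d=33/8; branch lengths BDIKUX→33/16, EO→33/16; new cluster BDEIKOUX
final tree: (((B:229/16,I:139/16):31/8,((D:113/12,U:-65/12):107/8,(K:67/20,X:353/20):91/8):75/8):33/16,(E:39/8,O:97/8):33/16)
total length: 857/8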